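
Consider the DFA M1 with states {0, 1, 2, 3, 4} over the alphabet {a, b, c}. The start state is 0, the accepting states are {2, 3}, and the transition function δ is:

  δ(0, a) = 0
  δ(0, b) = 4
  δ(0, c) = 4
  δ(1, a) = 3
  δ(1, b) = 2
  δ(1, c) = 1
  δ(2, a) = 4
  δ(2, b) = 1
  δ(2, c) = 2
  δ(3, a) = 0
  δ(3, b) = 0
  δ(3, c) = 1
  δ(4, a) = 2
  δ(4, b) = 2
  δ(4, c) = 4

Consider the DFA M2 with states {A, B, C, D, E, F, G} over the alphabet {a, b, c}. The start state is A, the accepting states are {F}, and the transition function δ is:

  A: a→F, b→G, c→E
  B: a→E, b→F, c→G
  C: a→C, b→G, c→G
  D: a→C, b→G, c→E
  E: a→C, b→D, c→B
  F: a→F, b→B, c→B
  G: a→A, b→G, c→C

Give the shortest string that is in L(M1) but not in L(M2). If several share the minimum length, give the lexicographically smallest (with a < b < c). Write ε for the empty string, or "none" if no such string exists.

The string ba is accepted by M1 but not by M2.
No shorter string lies in the difference, and ba is the lexicographically first length-2 string in L(M1) \ L(M2).

ba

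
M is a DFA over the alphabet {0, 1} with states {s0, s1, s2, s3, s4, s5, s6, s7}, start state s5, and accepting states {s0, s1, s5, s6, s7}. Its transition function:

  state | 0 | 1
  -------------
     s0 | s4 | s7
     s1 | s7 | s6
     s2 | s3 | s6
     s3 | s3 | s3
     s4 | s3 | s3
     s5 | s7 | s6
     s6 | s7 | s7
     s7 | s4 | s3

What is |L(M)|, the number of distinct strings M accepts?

The useful subgraph on states {s5, s6, s7} is acyclic, so L(M) is finite; the longest accepting path visits 3 useful states, giving maximum string length 2.
Counting accepting paths from s5 by length: 1 of length 0, 2 of length 1, 2 of length 2. Total 5.

5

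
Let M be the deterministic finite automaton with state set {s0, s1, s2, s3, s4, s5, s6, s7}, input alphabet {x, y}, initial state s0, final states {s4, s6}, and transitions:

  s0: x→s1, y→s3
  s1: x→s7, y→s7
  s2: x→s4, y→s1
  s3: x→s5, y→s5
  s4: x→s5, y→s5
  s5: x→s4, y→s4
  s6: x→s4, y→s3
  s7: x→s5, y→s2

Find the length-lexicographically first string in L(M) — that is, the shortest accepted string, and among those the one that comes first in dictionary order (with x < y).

yxx

A breadth-first search from s0 reaches an accepting state first via the path s0 → s3 → s5 → s4 on input yxx.
No string of length < 3 is accepted (BFS exhausts all shorter strings without reaching an accepting state), and yxx is the lexicographically least accepting string of length 3.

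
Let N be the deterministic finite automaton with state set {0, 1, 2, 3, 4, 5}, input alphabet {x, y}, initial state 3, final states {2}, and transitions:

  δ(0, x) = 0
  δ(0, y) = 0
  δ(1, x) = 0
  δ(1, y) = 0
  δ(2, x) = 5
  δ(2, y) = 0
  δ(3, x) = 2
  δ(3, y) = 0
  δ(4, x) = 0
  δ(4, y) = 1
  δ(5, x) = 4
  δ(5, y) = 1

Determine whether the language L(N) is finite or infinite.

The useful states (reachable from 3 and able to reach an accepting state) are {2, 3}.
Restricted to these states the transition graph has no cycle, so every accepting path has bounded length and L is finite.

finite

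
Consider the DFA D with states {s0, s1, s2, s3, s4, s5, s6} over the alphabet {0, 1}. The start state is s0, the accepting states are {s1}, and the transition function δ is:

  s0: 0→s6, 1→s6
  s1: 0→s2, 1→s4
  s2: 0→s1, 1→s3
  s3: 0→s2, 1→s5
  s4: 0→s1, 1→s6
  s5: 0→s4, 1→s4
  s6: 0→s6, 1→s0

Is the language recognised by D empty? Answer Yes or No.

The states reachable from the start state are {s0, s6}.
None of the accepting states {s1} is reachable, so no string is accepted and L(D) = ∅.

Yes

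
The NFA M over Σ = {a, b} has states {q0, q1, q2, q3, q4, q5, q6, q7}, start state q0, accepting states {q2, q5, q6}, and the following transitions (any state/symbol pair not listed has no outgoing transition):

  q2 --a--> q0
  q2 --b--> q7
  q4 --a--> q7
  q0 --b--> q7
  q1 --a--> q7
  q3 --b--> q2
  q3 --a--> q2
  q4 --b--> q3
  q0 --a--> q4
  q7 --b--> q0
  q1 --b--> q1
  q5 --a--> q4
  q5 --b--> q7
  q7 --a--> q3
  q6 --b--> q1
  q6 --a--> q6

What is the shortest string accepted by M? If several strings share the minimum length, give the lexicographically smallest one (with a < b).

A breadth-first search from q0 reaches an accepting state first via the path q0 → q4 → q3 → q2 on input aba.
No string of length < 3 is accepted (BFS exhausts all shorter strings without reaching an accepting state), and aba is the lexicographically least accepting string of length 3.

aba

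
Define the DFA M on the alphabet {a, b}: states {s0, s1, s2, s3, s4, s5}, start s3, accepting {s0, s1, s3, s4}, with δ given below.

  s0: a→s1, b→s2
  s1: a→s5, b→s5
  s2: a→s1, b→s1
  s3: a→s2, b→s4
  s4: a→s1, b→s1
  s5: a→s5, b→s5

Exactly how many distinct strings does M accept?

6

The useful subgraph on states {s1, s2, s3, s4} is acyclic, so L(M) is finite; the longest accepting path visits 3 useful states, giving maximum string length 2.
Counting accepting paths from s3 by length: 1 of length 0, 1 of length 1, 4 of length 2. Total 6.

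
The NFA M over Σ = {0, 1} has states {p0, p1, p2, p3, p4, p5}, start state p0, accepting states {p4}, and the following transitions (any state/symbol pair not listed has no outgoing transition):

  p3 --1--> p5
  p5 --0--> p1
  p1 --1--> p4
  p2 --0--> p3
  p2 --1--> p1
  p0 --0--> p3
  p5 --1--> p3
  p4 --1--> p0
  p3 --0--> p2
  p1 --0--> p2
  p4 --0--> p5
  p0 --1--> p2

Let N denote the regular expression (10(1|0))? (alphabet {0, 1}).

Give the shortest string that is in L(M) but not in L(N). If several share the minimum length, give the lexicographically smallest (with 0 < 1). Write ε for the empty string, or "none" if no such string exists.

The string 111 is accepted by M but not by N.
No shorter string lies in the difference, and 111 is the lexicographically first length-3 string in L(M) \ L(N).

111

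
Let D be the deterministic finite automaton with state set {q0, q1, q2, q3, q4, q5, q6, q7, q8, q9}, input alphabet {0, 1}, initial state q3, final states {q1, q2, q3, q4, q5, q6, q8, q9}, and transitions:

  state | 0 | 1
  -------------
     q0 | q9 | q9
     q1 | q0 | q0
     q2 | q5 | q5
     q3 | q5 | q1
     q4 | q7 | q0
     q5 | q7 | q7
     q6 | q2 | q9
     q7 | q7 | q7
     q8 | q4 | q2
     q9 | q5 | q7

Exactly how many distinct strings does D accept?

11

The useful subgraph on states {q0, q1, q3, q5, q9} is acyclic, so L(D) is finite; the longest accepting path visits 5 useful states, giving maximum string length 4.
Counting accepting paths from q3 by length: 1 of length 0, 2 of length 1, 4 of length 3, 4 of length 4. Total 11.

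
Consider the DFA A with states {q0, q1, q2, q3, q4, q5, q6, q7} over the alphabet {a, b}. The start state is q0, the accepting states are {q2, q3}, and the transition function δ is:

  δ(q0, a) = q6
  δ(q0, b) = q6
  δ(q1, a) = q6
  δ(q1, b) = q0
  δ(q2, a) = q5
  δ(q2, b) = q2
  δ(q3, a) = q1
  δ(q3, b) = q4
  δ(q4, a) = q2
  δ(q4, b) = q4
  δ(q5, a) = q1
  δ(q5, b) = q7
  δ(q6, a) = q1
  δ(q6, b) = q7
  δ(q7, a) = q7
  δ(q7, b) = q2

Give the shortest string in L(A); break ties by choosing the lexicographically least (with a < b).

abb

A breadth-first search from q0 reaches an accepting state first via the path q0 → q6 → q7 → q2 on input abb.
No string of length < 3 is accepted (BFS exhausts all shorter strings without reaching an accepting state), and abb is the lexicographically least accepting string of length 3.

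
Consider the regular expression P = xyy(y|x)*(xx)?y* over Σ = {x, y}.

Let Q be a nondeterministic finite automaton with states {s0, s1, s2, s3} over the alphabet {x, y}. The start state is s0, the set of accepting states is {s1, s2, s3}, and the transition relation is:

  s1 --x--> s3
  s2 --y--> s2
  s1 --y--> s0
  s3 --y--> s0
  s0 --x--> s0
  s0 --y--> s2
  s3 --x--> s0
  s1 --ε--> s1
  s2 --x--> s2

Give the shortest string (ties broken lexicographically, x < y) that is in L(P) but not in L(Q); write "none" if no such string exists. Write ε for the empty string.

none

Converting the expression P to a DFA (subset construction, then merging equivalent states) gives the minimal DFA with states {p0, p1, p2, p3, p4}, start state p0, accepting states {p4} and transitions p0: x→p1, y→p2; p1: x→p2, y→p3; p2: x→p2, y→p2; p3: x→p2, y→p4; p4: x→p4, y→p4.
Exploring the product automaton P × Q from the start pair (p0, s0), following both machines on each input symbol, reaches 6 state pairs: (p0, s0), (p1, s0), (p2, s2), (p2, s0), (p3, s2), (p4, s2).
P accepts in {p4} and Q accepts in {s1, s2, s3}. The reachable pairs whose P-component is accepting are (p4, s2); in each of them the Q-component is accepting too, so the product for L(P) \ L(Q) (P-component accepting, Q-component rejecting) has no reachable accepting pair and the difference is empty.
So every string accepted by P is also accepted by Q: L(P) \ L(Q) = ∅ and there is no such string.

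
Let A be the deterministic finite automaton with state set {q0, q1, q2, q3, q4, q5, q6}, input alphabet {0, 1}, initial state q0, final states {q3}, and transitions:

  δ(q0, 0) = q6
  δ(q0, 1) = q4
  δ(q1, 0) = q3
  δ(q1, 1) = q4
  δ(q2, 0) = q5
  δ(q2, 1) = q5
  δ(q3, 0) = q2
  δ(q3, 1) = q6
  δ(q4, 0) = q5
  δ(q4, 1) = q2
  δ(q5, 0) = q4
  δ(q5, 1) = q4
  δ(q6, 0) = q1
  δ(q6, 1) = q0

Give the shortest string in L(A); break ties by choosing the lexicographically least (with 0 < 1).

000

A breadth-first search from q0 reaches an accepting state first via the path q0 → q6 → q1 → q3 on input 000.
No string of length < 3 is accepted (BFS exhausts all shorter strings without reaching an accepting state), and 000 is the lexicographically least accepting string of length 3.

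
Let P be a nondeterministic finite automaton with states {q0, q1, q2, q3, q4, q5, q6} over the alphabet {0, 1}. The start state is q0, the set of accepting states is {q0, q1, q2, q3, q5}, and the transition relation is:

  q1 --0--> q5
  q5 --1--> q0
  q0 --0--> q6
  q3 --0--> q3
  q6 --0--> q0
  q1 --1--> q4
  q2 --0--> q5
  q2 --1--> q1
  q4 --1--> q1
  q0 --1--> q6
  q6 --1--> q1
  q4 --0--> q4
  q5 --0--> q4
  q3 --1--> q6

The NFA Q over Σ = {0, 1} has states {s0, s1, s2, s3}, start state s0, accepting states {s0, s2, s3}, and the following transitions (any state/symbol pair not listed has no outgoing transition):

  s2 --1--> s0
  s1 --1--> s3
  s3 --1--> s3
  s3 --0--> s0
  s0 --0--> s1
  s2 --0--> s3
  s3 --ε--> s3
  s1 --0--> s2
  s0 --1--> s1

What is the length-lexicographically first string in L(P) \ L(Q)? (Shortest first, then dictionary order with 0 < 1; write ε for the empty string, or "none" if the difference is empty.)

The string 0010 is accepted by P but not by Q.
No shorter string lies in the difference, and 0010 is the lexicographically first length-4 string in L(P) \ L(Q).

0010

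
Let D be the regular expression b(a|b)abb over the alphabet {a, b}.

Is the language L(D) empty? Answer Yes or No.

No

The string baabb matches the expression, so it belongs to L(D).
Since L(D) contains at least one string, it is not empty.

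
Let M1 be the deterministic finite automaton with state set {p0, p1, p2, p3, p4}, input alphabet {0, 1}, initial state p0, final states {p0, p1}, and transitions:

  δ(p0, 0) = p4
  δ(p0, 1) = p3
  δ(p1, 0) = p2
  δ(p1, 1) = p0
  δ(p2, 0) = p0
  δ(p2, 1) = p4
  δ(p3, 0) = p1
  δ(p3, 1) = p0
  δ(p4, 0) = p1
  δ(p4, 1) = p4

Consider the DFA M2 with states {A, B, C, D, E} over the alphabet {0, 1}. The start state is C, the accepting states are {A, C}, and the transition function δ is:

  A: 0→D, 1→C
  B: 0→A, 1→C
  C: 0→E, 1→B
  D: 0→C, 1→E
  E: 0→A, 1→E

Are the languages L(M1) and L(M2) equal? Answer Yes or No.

Exploring the product automaton M1 × M2 from the start pair (p0, C), following both machines on each input symbol, reaches 5 state pairs: (p0, C), (p4, E), (p3, B), (p1, A), (p2, D).
M1 accepts in {p0, p1} and M2 accepts in {A, C}. In every reachable pair the two components are either both accepting — (p0, C), (p1, A) — or both non-accepting, so no string is accepted by exactly one of the machines: L(M1) \ L(M2) and L(M2) \ L(M1) are both empty.
Hence every string is accepted by M1 iff it is accepted by M2, and the two languages coincide.

Yes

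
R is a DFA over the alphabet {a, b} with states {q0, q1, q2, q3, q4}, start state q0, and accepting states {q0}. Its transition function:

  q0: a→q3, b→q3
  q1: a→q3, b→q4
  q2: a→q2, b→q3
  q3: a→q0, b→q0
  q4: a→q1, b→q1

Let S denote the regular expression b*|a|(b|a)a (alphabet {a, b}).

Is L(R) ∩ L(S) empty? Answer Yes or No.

The empty string ε is accepted by both R and S.
Hence L(R) ∩ L(S) ≠ ∅.

No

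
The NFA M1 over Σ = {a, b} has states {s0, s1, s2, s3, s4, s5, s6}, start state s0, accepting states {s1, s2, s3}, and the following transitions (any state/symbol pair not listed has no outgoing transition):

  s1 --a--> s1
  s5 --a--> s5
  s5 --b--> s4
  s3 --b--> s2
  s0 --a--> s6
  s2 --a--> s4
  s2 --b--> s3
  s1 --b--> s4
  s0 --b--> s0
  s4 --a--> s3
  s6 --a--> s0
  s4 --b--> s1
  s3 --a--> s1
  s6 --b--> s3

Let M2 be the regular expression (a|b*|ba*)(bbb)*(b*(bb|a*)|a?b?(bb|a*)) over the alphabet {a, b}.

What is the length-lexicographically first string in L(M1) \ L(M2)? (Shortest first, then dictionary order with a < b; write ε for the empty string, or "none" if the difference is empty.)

aaab

The string aaab is accepted by M1 but not by M2.
No shorter string lies in the difference, and aaab is the lexicographically first length-4 string in L(M1) \ L(M2).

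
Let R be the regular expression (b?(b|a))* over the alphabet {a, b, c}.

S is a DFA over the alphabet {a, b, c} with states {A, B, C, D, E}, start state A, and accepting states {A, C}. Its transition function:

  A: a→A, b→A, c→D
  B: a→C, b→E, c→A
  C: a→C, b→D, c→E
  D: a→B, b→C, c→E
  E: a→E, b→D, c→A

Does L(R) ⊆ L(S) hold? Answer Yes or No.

Converting the expression R to a DFA (subset construction, then merging equivalent states) gives the minimal DFA with states {r0, r1}, start state r0, accepting states {r0} and transitions r0: a→r0, b→r0, c→r1; r1: a→r1, b→r1, c→r1.
Exploring the product automaton R × S from the start pair (r0, A), following both machines on each input symbol, reaches 6 state pairs: (r0, A), (r1, D), (r1, B), (r1, C), (r1, E), (r1, A).
R accepts in {r0} and S accepts in {A, C}. The reachable pairs whose R-component is accepting are (r0, A); in each of them the S-component is accepting too, so the product for L(R) \ L(S) (R-component accepting, S-component rejecting) has no reachable accepting pair and the difference is empty.
Hence every string in L(R) is also in L(S).

Yes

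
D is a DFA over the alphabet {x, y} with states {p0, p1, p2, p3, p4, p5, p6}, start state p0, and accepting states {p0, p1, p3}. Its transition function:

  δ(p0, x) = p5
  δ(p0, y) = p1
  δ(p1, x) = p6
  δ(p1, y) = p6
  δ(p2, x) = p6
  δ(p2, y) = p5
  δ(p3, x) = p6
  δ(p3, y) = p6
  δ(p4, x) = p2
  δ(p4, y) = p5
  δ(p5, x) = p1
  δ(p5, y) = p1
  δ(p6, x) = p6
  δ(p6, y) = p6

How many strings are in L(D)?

4

The useful subgraph on states {p0, p1, p5} is acyclic, so L(D) is finite; the longest accepting path visits 3 useful states, giving maximum string length 2.
Counting accepting paths from p0 by length: 1 of length 0, 1 of length 1, 2 of length 2. Total 4.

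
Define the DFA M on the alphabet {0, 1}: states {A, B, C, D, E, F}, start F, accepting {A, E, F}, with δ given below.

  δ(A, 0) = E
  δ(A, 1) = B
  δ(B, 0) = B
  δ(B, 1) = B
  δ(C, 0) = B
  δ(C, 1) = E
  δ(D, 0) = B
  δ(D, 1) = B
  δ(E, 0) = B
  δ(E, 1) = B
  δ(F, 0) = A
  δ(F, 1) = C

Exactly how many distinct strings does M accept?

The useful subgraph on states {A, C, E, F} is acyclic, so L(M) is finite; the longest accepting path visits 3 useful states, giving maximum string length 2.
Counting accepting paths from F by length: 1 of length 0, 1 of length 1, 2 of length 2. Total 4.

4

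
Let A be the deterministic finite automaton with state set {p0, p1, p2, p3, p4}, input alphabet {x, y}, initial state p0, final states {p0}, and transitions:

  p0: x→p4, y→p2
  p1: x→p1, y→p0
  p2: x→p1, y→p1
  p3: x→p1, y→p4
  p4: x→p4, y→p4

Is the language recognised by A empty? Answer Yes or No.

No

The empty string ε is accepted: the run p0 ends in the accepting state p0.
Since at least one string is accepted, L(A) is not empty.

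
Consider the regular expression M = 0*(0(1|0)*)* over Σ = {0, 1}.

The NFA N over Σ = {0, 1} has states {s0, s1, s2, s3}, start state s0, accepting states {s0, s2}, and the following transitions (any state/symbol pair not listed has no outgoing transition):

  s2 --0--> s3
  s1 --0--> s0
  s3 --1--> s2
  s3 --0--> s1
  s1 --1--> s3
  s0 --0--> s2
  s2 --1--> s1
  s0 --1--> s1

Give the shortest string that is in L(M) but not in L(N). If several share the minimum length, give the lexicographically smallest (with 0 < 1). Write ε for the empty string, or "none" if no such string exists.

The string 00 is accepted by M but not by N.
No shorter string lies in the difference, and 00 is the lexicographically first length-2 string in L(M) \ L(N).

00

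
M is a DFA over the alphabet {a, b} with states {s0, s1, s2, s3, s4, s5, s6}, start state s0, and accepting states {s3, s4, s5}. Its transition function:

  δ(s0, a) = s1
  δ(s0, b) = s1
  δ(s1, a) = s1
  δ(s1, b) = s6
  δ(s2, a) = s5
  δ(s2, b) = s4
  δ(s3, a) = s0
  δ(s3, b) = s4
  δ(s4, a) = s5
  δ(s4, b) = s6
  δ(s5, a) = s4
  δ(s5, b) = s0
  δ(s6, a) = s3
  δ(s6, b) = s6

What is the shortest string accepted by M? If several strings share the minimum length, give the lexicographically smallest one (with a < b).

aba

A breadth-first search from s0 reaches an accepting state first via the path s0 → s1 → s6 → s3 on input aba.
No string of length < 3 is accepted (BFS exhausts all shorter strings without reaching an accepting state), and aba is the lexicographically least accepting string of length 3.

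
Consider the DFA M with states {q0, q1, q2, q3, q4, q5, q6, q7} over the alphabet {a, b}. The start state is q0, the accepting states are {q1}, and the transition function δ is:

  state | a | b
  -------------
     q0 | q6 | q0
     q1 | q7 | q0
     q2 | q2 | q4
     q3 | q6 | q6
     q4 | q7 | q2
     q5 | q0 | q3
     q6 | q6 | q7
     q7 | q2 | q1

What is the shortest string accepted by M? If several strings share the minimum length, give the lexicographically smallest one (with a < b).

A breadth-first search from q0 reaches an accepting state first via the path q0 → q6 → q7 → q1 on input abb.
No string of length < 3 is accepted (BFS exhausts all shorter strings without reaching an accepting state), and abb is the lexicographically least accepting string of length 3.

abb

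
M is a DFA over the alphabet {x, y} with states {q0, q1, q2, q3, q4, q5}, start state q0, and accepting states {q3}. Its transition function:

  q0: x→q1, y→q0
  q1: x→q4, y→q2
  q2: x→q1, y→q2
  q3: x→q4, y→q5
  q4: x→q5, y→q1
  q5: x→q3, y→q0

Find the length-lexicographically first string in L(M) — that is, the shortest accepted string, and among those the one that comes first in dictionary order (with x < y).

xxxx

A breadth-first search from q0 reaches an accepting state first via the path q0 → q1 → q4 → q5 → q3 on input xxxx.
No string of length < 4 is accepted (BFS exhausts all shorter strings without reaching an accepting state), and xxxx is the lexicographically least accepting string of length 4.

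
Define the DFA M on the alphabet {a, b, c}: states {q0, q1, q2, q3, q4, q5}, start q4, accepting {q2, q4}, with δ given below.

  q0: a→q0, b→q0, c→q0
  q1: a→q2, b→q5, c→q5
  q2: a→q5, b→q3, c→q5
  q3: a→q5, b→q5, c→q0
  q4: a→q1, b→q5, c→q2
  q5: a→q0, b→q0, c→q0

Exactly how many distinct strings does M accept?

3

The useful subgraph on states {q1, q2, q4} is acyclic, so L(M) is finite; the longest accepting path visits 3 useful states, giving maximum string length 2.
Counting accepting paths from q4 by length: 1 of length 0, 1 of length 1, 1 of length 2. Total 3.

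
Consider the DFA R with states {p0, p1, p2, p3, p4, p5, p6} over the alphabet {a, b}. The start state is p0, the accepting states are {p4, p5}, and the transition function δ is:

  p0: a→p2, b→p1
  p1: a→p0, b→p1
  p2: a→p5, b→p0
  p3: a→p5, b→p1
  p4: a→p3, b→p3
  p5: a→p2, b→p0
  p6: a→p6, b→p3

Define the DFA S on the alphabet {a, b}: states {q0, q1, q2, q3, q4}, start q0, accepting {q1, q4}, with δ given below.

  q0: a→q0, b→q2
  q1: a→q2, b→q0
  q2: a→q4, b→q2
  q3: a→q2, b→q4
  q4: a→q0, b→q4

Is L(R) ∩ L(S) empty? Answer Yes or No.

Exploring the product automaton R × S from the start pair (p0, q0), following both machines on each input symbol, reaches 8 state pairs: (p0, q0), (p2, q0), (p1, q2), (p5, q0), (p0, q2), (p0, q4), (p2, q4), (p1, q4).
R accepts in {p4, p5} and S accepts in {q1, q4}; no reachable pair has both components accepting, so no string drives both machines to acceptance simultaneously and L(R) ∩ L(S) = ∅.
So no string is accepted by both, and the intersection is empty.

Yes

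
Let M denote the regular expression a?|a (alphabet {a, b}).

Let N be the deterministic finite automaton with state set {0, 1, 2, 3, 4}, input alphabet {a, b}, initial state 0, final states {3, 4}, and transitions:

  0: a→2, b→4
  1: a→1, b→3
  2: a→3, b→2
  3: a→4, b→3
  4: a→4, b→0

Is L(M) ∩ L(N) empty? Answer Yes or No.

Converting the expression M to a DFA (subset construction, then merging equivalent states) gives the minimal DFA with states {m0, m1, m2}, start state m0, accepting states {m0, m1} and transitions m0: a→m1, b→m2; m1: a→m2, b→m2; m2: a→m2, b→m2.
Exploring the product automaton M × N from the start pair (m0, 0), following both machines on each input symbol, reaches 6 state pairs: (m0, 0), (m1, 2), (m2, 4), (m2, 3), (m2, 2), (m2, 0).
M accepts in {m0, m1} and N accepts in {3, 4}; no reachable pair has both components accepting, so no string drives both machines to acceptance simultaneously and L(M) ∩ L(N) = ∅.
So no string is accepted by both, and the intersection is empty.

Yes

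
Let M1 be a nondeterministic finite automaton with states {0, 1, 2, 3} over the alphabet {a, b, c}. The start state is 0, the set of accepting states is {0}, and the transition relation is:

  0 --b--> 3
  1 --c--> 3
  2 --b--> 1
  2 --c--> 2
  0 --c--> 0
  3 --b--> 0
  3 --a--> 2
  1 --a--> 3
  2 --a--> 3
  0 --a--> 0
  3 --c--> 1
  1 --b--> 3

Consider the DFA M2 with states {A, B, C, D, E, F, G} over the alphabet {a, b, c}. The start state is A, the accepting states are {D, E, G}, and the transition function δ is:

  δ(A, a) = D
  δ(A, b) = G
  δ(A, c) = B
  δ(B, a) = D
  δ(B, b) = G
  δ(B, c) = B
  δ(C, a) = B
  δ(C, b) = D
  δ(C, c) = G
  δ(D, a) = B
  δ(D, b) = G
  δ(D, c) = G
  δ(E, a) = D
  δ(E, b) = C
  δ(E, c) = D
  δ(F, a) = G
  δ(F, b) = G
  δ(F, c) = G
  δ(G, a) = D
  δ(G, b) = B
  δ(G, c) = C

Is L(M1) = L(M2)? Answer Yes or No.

The empty string ε is accepted by M1 but rejected by M2.
So L(M1) ≠ L(M2).

No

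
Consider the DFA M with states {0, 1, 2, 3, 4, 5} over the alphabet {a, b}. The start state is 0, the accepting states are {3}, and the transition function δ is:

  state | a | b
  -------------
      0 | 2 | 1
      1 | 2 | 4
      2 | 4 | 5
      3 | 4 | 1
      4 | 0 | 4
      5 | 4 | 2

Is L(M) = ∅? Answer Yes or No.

Yes

The states reachable from the start state are {0, 1, 2, 4, 5}.
None of the accepting states {3} is reachable, so no string is accepted and L(M) = ∅.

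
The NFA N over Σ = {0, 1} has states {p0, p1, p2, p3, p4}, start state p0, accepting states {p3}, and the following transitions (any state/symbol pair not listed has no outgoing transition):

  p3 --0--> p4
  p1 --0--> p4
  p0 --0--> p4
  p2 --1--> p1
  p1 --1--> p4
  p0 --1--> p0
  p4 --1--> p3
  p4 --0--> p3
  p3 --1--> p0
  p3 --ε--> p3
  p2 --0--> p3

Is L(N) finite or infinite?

infinite

State p0 is reachable from the start and can reach an accepting state, and it lies on the cycle p0 → p0.
Traversing that cycle any number of times yields accepted strings of unbounded length, so the language is infinite.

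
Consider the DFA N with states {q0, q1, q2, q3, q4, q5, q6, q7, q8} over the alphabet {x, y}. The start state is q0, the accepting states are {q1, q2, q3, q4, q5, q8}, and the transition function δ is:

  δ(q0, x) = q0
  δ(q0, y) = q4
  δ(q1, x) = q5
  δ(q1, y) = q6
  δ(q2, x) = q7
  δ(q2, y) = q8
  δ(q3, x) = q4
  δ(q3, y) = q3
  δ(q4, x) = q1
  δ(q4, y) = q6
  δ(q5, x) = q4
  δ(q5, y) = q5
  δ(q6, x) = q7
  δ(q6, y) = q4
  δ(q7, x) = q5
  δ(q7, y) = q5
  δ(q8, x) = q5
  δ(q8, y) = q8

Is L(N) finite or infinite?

infinite

State q0 is reachable from the start and can reach an accepting state, and it lies on the cycle q0 → q0.
Traversing that cycle any number of times yields accepted strings of unbounded length, so the language is infinite.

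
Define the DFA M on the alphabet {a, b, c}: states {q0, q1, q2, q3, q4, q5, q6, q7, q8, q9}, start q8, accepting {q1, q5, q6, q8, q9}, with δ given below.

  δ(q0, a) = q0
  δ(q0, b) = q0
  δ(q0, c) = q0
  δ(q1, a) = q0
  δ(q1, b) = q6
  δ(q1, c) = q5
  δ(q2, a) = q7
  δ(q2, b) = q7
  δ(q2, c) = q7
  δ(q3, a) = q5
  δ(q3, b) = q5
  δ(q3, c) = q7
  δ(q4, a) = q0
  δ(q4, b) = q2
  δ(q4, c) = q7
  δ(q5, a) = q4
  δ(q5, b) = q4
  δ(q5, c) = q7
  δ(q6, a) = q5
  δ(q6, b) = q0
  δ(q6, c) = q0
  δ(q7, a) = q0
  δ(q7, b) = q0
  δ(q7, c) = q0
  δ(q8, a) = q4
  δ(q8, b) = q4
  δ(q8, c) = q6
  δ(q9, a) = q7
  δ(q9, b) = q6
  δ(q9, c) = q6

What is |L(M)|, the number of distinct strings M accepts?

3

The useful subgraph on states {q5, q6, q8} is acyclic, so L(M) is finite; the longest accepting path visits 3 useful states, giving maximum string length 2.
Counting accepting paths from q8 by length: 1 of length 0, 1 of length 1, 1 of length 2. Total 3.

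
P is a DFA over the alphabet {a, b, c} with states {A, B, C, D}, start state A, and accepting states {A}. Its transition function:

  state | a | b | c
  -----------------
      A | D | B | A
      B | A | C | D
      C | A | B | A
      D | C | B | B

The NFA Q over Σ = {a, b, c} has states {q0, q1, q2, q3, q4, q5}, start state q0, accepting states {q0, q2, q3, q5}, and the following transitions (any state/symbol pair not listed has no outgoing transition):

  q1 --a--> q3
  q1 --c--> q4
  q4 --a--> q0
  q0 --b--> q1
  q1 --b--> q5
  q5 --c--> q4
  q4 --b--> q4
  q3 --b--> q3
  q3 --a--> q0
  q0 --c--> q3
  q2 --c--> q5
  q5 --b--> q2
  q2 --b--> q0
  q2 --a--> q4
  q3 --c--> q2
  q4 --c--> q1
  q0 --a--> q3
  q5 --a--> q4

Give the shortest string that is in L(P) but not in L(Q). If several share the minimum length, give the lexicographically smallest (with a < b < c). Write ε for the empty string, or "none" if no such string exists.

The string aca is accepted by P but not by Q.
No shorter string lies in the difference, and aca is the lexicographically first length-3 string in L(P) \ L(Q).

aca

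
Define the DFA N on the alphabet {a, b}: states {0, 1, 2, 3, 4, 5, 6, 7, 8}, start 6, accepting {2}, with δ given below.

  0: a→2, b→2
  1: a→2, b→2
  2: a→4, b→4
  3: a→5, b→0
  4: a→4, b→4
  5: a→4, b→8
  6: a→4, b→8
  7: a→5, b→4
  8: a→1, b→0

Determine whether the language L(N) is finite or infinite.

The useful states (reachable from 6 and able to reach an accepting state) are {0, 1, 2, 6, 8}.
Restricted to these states the transition graph has no cycle, so every accepting path has bounded length and L is finite.

finite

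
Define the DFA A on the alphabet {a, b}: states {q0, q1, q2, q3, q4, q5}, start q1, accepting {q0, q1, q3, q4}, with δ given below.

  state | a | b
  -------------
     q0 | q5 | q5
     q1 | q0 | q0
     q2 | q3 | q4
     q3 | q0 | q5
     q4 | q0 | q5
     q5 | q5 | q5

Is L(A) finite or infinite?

The useful states (reachable from q1 and able to reach an accepting state) are {q0, q1}.
Restricted to these states the transition graph has no cycle, so every accepting path has bounded length and L is finite.

finite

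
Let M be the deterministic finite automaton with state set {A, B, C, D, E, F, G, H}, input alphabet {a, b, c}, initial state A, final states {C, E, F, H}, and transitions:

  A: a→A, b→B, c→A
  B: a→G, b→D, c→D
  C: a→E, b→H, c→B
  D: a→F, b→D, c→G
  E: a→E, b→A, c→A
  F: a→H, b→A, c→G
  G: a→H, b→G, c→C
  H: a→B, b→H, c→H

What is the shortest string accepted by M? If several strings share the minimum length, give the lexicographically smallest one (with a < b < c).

baa

A breadth-first search from A reaches an accepting state first via the path A → B → G → H on input baa.
No string of length < 3 is accepted (BFS exhausts all shorter strings without reaching an accepting state), and baa is the lexicographically least accepting string of length 3.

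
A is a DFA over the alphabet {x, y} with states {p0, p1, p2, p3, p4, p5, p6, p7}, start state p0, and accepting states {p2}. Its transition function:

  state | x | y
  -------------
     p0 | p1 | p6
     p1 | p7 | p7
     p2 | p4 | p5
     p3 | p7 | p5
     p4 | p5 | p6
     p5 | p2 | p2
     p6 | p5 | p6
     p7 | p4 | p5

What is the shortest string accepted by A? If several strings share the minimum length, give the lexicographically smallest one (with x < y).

A breadth-first search from p0 reaches an accepting state first via the path p0 → p6 → p5 → p2 on input yxx.
No string of length < 3 is accepted (BFS exhausts all shorter strings without reaching an accepting state), and yxx is the lexicographically least accepting string of length 3.

yxx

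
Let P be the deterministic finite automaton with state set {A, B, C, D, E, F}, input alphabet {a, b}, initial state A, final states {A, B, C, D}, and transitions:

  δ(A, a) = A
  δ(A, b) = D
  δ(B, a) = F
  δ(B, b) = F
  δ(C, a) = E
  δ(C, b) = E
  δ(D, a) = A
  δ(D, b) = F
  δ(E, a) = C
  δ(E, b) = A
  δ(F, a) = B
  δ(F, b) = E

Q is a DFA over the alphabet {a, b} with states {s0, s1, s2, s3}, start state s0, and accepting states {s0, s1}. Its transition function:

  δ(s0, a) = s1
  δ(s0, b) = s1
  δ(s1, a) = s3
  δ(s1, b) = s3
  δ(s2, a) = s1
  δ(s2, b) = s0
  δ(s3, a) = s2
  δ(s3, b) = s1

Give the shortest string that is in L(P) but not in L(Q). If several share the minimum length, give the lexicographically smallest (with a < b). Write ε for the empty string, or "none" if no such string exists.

aa

The string aa is accepted by P but not by Q.
No shorter string lies in the difference, and aa is the lexicographically first length-2 string in L(P) \ L(Q).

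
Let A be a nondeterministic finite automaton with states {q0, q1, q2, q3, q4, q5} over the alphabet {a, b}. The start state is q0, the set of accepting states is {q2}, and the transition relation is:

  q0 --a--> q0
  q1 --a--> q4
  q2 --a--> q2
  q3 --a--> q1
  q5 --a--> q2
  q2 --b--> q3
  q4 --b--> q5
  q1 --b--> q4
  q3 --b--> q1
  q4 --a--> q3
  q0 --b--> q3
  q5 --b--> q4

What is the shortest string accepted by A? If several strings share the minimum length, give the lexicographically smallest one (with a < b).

A breadth-first search from q0 reaches an accepting state first via the path q0 → q3 → q1 → q4 → q5 → q2 on input baaba.
No string of length < 5 is accepted (BFS exhausts all shorter strings without reaching an accepting state), and baaba is the lexicographically least accepting string of length 5.

baaba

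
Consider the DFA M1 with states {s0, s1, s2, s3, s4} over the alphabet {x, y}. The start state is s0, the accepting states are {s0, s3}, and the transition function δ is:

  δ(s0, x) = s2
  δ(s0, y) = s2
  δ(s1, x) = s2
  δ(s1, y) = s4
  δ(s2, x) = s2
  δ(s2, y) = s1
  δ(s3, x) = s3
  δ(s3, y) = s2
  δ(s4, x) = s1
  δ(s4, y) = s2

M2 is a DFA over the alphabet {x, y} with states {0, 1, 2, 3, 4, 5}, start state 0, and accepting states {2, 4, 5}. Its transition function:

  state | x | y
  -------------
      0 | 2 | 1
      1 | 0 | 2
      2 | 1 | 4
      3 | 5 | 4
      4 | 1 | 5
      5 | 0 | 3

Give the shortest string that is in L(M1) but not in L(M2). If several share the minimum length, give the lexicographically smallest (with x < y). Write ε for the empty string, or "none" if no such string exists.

The empty string ε is accepted by M1 but not by M2.
Since ε is the unique shortest string, it is the required witness.

ε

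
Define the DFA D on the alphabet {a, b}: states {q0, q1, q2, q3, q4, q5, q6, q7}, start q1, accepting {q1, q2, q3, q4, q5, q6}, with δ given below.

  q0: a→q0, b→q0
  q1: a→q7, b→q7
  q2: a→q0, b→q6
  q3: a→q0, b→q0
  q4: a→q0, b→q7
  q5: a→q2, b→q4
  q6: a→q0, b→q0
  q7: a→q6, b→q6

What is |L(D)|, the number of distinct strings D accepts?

The useful subgraph on states {q1, q6, q7} is acyclic, so L(D) is finite; the longest accepting path visits 3 useful states, giving maximum string length 2.
Counting accepting paths from q1 by length: 1 of length 0, 4 of length 2. Total 5.

5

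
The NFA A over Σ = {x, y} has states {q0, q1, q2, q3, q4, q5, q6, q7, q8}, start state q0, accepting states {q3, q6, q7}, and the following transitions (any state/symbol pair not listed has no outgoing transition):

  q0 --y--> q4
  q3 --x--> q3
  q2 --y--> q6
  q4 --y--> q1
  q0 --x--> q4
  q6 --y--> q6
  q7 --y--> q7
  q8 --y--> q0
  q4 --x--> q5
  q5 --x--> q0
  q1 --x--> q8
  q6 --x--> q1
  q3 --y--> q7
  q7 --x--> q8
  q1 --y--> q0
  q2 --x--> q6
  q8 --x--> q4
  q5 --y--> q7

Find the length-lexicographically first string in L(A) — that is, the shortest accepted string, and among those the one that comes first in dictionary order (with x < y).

xxy

A breadth-first search from q0 reaches an accepting state first via the path q0 → q4 → q5 → q7 on input xxy.
No string of length < 3 is accepted (BFS exhausts all shorter strings without reaching an accepting state), and xxy is the lexicographically least accepting string of length 3.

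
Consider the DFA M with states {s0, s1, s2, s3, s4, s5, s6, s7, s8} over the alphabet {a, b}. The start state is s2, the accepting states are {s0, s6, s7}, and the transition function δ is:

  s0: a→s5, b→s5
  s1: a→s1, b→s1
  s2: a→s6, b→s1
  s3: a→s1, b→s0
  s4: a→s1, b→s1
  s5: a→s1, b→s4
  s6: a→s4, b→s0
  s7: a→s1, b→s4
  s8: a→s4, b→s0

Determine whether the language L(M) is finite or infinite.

finite

The useful states (reachable from s2 and able to reach an accepting state) are {s0, s2, s6}.
Restricted to these states the transition graph has no cycle, so every accepting path has bounded length and L is finite.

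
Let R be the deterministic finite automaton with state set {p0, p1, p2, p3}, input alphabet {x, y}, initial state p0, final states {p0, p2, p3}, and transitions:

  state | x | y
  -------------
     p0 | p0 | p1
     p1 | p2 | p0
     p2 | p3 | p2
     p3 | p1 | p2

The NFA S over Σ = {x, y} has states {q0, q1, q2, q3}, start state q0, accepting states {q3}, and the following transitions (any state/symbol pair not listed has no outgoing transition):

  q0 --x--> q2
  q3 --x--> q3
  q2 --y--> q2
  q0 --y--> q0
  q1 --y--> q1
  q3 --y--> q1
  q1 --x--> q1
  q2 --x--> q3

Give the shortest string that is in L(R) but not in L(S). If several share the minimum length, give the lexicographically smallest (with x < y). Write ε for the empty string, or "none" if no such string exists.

The empty string ε is accepted by R but not by S.
Since ε is the unique shortest string, it is the required witness.

ε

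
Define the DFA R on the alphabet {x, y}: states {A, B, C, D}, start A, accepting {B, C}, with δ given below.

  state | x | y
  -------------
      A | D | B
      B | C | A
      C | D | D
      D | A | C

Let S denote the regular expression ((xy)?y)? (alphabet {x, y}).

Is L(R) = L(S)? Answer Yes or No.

No

The string xy is accepted by R but rejected by S.
So L(R) ≠ L(S).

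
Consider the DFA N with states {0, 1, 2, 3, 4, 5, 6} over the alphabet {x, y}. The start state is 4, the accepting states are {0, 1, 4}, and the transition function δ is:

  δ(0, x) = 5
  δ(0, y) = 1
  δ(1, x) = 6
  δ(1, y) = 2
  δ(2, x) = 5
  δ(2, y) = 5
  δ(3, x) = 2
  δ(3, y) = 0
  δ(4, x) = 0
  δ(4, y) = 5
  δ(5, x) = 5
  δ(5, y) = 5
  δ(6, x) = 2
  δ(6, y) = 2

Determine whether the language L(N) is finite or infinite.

finite

The useful states (reachable from 4 and able to reach an accepting state) are {0, 1, 4}.
Restricted to these states the transition graph has no cycle, so every accepting path has bounded length and L is finite.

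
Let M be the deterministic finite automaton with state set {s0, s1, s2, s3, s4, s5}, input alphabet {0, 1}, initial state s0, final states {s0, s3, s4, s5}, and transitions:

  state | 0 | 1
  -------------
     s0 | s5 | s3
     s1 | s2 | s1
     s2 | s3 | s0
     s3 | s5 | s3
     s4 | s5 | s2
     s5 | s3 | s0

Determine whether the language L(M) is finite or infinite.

infinite

State s3 is reachable from the start and can reach an accepting state, and it lies on the cycle s3 → s3.
Traversing that cycle any number of times yields accepted strings of unbounded length, so the language is infinite.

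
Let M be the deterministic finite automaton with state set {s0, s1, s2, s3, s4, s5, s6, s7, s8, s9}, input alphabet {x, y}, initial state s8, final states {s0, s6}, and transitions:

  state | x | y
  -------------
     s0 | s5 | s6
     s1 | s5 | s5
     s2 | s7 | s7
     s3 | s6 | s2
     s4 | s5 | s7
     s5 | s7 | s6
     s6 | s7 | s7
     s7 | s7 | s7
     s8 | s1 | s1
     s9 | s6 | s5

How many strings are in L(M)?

4

The useful subgraph on states {s1, s5, s6, s8} is acyclic, so L(M) is finite; the longest accepting path visits 4 useful states, giving maximum string length 3.
Counting accepting paths from s8 by length: 4 of length 3. Total 4.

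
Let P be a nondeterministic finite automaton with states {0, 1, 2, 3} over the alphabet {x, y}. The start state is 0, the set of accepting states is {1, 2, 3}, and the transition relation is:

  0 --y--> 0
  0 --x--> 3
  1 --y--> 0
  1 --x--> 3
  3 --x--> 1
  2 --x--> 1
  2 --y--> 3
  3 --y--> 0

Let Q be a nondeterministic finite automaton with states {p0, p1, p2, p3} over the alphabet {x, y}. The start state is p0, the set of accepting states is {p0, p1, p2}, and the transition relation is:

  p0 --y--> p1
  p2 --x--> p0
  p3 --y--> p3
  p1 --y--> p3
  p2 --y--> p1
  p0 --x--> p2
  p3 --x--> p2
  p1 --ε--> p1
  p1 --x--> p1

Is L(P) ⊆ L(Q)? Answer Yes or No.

Exploring the product automaton P × Q from the start pair (0, p0), following both machines on each input symbol, reaches 7 state pairs: (0, p0), (3, p2), (0, p1), (1, p0), (3, p1), (0, p3), (1, p1).
P accepts in {1, 2, 3} and Q accepts in {p0, p1, p2}. The reachable pairs whose P-component is accepting are (3, p2), (1, p0), (3, p1), (1, p1); in each of them the Q-component is accepting too, so the product for L(P) \ L(Q) (P-component accepting, Q-component rejecting) has no reachable accepting pair and the difference is empty.
Hence every string in L(P) is also in L(Q).

Yes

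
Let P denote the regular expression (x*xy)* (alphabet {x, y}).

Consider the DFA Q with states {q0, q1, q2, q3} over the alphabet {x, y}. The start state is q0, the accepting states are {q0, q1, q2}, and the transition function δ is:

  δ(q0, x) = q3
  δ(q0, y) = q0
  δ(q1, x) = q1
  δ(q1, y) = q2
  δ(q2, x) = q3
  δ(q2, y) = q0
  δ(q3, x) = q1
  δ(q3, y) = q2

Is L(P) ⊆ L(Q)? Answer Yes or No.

Yes

Converting the expression P to a DFA (subset construction, then merging equivalent states) gives the minimal DFA with states {p0, p1, p2}, start state p0, accepting states {p0} and transitions p0: x→p1, y→p2; p1: x→p1, y→p0; p2: x→p2, y→p2.
Exploring the product automaton P × Q from the start pair (p0, q0), following both machines on each input symbol, reaches 8 state pairs: (p0, q0), (p1, q3), (p2, q0), (p1, q1), (p0, q2), (p2, q3), (p2, q1), (p2, q2).
P accepts in {p0} and Q accepts in {q0, q1, q2}. The reachable pairs whose P-component is accepting are (p0, q0), (p0, q2); in each of them the Q-component is accepting too, so the product for L(P) \ L(Q) (P-component accepting, Q-component rejecting) has no reachable accepting pair and the difference is empty.
Hence every string in L(P) is also in L(Q).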